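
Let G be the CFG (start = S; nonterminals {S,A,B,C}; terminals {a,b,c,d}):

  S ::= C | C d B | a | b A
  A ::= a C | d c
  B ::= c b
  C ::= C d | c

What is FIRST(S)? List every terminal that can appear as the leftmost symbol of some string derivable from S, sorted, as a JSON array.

Compute FIRST by fixpoint:
iter 1:
  A via A→a C: +{a}
  A via A→d c: +{d}
  B via B→c b: +{c}
  C via C→c: +{c}
  S via S→C: +{c}
  S via S→a: +{a}
  S via S→b A: +{b}
  S: {a,b,c}  A: {a,d}  B: {c}  C: {c}
iter 2: (stable)
  S: {a,b,c}  A: {a,d}  B: {c}  C: {c}

FIRST(S) = ["a", "b", "c"]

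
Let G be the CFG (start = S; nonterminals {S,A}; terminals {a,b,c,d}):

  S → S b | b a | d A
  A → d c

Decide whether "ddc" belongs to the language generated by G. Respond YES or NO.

Convert to CNF:
  S -> S T2 | T0 A | T2 T3
  A -> T0 T1
  T0 -> d
  T1 -> c
  T2 -> b
  T3 -> a

CYK fill:
  T[0,0] 'd' = {T0}  orig:{}
  T[1,1] 'd' = {T0}  orig:{}
  T[2,2] 'c' = {T1}  orig:{}
  T[0,1] 'dd' = ∅
  T[1,2] 'dc' = {A}
  T[0,2] 'ddc' = {S}

S ∈ T[0,2] ⇒ YES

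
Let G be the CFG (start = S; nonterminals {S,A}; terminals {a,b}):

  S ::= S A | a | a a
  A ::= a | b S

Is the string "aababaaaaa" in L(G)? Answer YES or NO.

Convert to CNF:
  S -> S A | T1 T1 | a
  A -> T0 S | a
  T0 -> b
  T1 -> a

Fill CYK table bottom-up:
  [0..0]={A,S,T1}  "a"  orig:{A,S}
  [1..1]={A,S,T1}  "a"  orig:{A,S}
  [2..2]={T0}  "b"  orig:{}
  [3..3]={A,S,T1}  "a"  orig:{A,S}
  [4..4]={T0}  "b"  orig:{}
  [5..5]={A,S,T1}  "a"  orig:{A,S}
  [6..6]={A,S,T1}  "a"  orig:{A,S}
  [7..7]={A,S,T1}  "a"  orig:{A,S}
  [8..8]={A,S,T1}  "a"  orig:{A,S}
  [9..9]={A,S,T1}  "a"  orig:{A,S}
  [0..1]={S}  "aa"
  [1..2]=∅  "ab"
  [2..3]={A}  "ba"
  [3..4]=∅  "ab"
  [4..5]={A}  "ba"
  [5..6]={S}  "aa"
  [6..7]={S}  "aa"
  [7..8]={S}  "aa"
  [8..9]={S}  "aa"
  [0..2]=∅  "aab"
  [1..3]={S}  "aba"
  [2..4]=∅  "bab"
  [3..5]={S}  "aba"
  [4..6]={A}  "baa"
  [5..7]={S}  "aaa"
  [6..8]={S}  "aaa"
  [7..9]={S}  "aaa"
  [0..3]={S}  "aaba"
  [1..4]=∅  "abab"
  [2..5]={A}  "baba"
  [3..6]={S}  "abaa"
  [4..7]={A}  "baaa"
  [5..8]={S}  "aaaa"
  [6..9]={S}  "aaaa"
  [0..4]=∅  "aabab"
  [1..5]={S}  "ababa"
  [2..6]={A}  "babaa"
  [3..7]={S}  "abaaa"
  [4..8]={A}  "baaaa"
  [5..9]={S}  "aaaaa"
  [0..5]={S}  "aababa"
  [1..6]={S}  "ababaa"
  [2..7]={A}  "babaaa"
  [3..8]={S}  "abaaaa"
  [4..9]={A}  "baaaaa"
  [0..6]={S}  "aababaa"
  [1..7]={S}  "ababaaa"
  [2..8]={A}  "babaaaa"
  [3..9]={S}  "abaaaaa"
  [0..7]={S}  "aababaaa"
  [1..8]={S}  "ababaaaa"
  [2..9]={A}  "babaaaaa"
  [0..8]={S}  "aababaaaa"
  [1..9]={S}  "ababaaaaa"
  [0..9]={S}  "aababaaaaa"

S ∈ T[0,9] ⇒ YES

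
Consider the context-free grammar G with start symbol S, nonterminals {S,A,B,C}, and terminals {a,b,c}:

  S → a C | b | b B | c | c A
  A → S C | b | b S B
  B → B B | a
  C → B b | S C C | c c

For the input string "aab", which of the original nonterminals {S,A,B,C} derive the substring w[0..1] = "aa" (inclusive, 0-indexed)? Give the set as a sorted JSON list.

Convert to CNF:
  S -> T0 B | T1 A | T2 C | b | c
  A -> S C | T0 X3 | b
  B -> B B | a
  C -> B T0 | S X4 | T1 T1
  T0 -> b
  T1 -> c
  T2 -> a
  X3 -> S B
  X4 -> C C

CYK fill (cells [i..j] with 0 ≤ i ≤ j ≤ 1 only):
  T[0,0] 'a' = {B,T2}  orig:{B}
  T[1,1] 'a' = {B,T2}  orig:{B}
  T[0,1] 'aa' = {B}

Original NTs in T[0,1] deriving "aa": ["B"]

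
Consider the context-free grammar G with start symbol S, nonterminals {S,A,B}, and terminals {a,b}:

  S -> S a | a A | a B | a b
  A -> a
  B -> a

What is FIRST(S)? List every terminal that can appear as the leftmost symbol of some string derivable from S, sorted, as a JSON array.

FIRST sets, iterate to fixpoint:
round 1:
  A via A→a: +{a}
  B via B→a: +{a}
  S via S→a A: +{a}
  S: {a}  A: {a}  B: {a}
round 2: done
  S: {a}  A: {a}  B: {a}

FIRST(S) = ["a"]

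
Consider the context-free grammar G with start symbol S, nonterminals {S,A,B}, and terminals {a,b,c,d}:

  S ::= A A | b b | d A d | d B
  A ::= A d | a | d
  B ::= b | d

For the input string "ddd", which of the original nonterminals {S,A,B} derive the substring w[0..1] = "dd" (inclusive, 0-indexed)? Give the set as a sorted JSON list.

Convert to CNF:
  S -> A A | T0 B | T0 X2 | T1 T1
  A -> A T0 | a | d
  B -> b | d
  T0 -> d
  T1 -> b
  X2 -> A T0

Fill CYK table bottom-up, restricted to cells inside w[0..1]:
  T[0,0] 'd' = {A,B,T0}  orig:{A,B}
  T[1,1] 'd' = {A,B,T0}  orig:{A,B}
  T[0,1] 'dd' = {A,S,X2}  orig:{A,S}

Original NTs in T[0,1] deriving "dd": ["A", "S"]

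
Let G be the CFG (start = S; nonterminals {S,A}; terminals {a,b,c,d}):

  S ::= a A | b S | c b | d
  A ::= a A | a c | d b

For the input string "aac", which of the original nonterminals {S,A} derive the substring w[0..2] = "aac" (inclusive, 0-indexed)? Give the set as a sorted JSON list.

Convert to CNF:
  S -> T0 A | T1 T3 | T3 S | d
  A -> T0 A | T0 T1 | T2 T3
  T0 -> a
  T1 -> c
  T2 -> d
  T3 -> b

Fill CYK table bottom-up — only the sub-triangle for w[0..2]:
  [0..0]={T0}  "a"  orig:{}
  [1..1]={T0}  "a"  orig:{}
  [2..2]={T1}  "c"  orig:{}
  [0..1]=∅  "aa"
  [1..2]={A}  "ac"
  [0..2]={A,S}  "aac"

Original NTs in T[0,2] deriving "aac": ["A", "S"]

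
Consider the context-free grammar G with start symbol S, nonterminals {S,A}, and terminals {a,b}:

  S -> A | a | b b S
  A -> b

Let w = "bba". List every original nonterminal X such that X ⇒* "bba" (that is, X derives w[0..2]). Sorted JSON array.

CNF form of G:
  S -> T0 X1 | a | b
  A -> b
  T0 -> b
  X1 -> T0 S

CYK fill (cells [i..j] with 0 ≤ i ≤ j ≤ 2 only):
  T[0,0] 'b' = {A,S,T0}  orig:{A,S}
  T[1,1] 'b' = {A,S,T0}  orig:{A,S}
  T[2,2] 'a' = {S}
  T[0,1] 'bb' = {X1}  orig:{}
  T[1,2] 'ba' = {X1}  orig:{}
  T[0,2] 'bba' = {S}

Original NTs in T[0,2] deriving "bba": ["S"]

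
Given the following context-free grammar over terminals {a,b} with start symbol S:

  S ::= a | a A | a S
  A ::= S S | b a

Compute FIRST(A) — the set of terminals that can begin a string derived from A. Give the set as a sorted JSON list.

FIRST iteration:
[1]
  A via A→b a: +{b}
  S via S→a: +{a}
  S: {a}  A: {b}
[2]
  A via A→S S: +{a}
  S: {a}  A: {a,b}
[3] done
  S: {a}  A: {a,b}

FIRST(A) = ["a", "b"]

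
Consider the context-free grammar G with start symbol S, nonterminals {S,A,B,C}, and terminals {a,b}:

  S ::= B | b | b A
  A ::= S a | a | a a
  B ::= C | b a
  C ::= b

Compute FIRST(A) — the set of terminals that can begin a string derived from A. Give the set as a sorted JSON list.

FIRST iteration:
round 1:
  A via A→a: +{a}
  B via B→b a: +{b}
  C via C→b: +{b}
  S via S→B: +{b}
  FIRST(S)={b}  FIRST(A)={a}  FIRST(B)={b}  FIRST(C)={b}
round 2:
  A via A→S a: +{b}
  FIRST(S)={b}  FIRST(A)={a,b}  FIRST(B)={b}  FIRST(C)={b}
round 3: (no change)
  FIRST(S)={b}  FIRST(A)={a,b}  FIRST(B)={b}  FIRST(C)={b}

FIRST(A) = ["a", "b"]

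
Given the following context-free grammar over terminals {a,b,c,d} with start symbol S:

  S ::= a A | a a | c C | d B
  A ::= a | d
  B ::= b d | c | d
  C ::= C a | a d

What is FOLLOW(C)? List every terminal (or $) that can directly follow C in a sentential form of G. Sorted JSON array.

FIRST sets, iterate to fixpoint:
[1]
  A via A→a: +{a}
  A via A→d: +{d}
  B via B→b d: +{b}
  B via B→c: +{c}
  B via B→d: +{d}
  C via C→a d: +{a}
  S via S→a A: +{a}
  S via S→c C: +{c}
  S via S→d B: +{d}
  FIRST(S)={a,c,d}  FIRST(A)={a,d}  FIRST(B)={b,c,d}  FIRST(C)={a}
[2] done
  FIRST(S)={a,c,d}  FIRST(A)={a,d}  FIRST(B)={b,c,d}  FIRST(C)={a}

FOLLOW sets:
seed FOLLOW(S) with $
iter 1:
  C→C a: FOLLOW(C) ⊇ FIRST(a) = {a}; new: +{a}
  S→a A: FOLLOW(A) ⊇ FOLLOW(S) ⊇ {$}; new: +{$}
  S→c C: FOLLOW(C) ⊇ FOLLOW(S) ⊇ {$}; new: +{$}
  S→d B: FOLLOW(B) ⊇ FOLLOW(S) ⊇ {$}; new: +{$}
  S: {$}  A: {$}  B: {$}  C: {$,a}
iter 2: done
  S: {$}  A: {$}  B: {$}  C: {$,a}

FOLLOW(C) = ["$", "a"]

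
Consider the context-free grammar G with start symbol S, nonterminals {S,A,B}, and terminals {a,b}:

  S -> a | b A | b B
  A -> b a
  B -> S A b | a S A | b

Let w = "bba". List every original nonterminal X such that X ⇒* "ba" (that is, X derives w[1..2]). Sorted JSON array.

Convert to CNF:
  S -> T0 A | T0 B | a
  A -> T0 T1
  B -> S X2 | T1 X3 | b
  T0 -> b
  T1 -> a
  X2 -> A T0
  X3 -> S A

CYK table (by increasing span), restricted to cells inside w[1..2]:
  T[1,1] 'b' = {B,T0}  orig:{B}
  T[2,2] 'a' = {S,T1}  orig:{S}
  T[1,2] 'ba' = {A}

Original NTs in T[1,2] deriving "ba": ["A"]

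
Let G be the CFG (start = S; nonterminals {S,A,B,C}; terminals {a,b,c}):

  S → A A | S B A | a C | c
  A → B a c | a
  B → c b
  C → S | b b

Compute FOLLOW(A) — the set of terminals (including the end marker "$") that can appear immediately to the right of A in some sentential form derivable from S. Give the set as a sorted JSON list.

FIRST sets, iterate to fixpoint:
[1]
  A via A→a: +{a}
  B via B→c b: +{c}
  C via C→b b: +{b}
  S via S→A A: +{a}
  S via S→c: +{c}
  S: {a,c}  A: {a}  B: {c}  C: {b}
[2]
  A via A→B a c: +{c}
  C via C→S: +{a,c}
  S: {a,c}  A: {a,c}  B: {c}  C: {a,b,c}
[3] done
  S: {a,c}  A: {a,c}  B: {c}  C: {a,b,c}

FOLLOW iteration:
initialize: $ ∈ FOLLOW(S)
round 1:
  A→B a c: FOLLOW(B) ⊇ FIRST(a) = {a}; new: +{a}
  S→A A: FOLLOW(A) ⊇ FIRST(A) = {a,c}; new: +{a,c}
  S→A A: FOLLOW(A) ⊇ FOLLOW(S) ⊇ {$}; new: +{$}
  S→S B A: FOLLOW(S) ⊇ FIRST(B) = {c}; new: +{c}
  S→S B A: FOLLOW(B) ⊇ FIRST(A) = {a,c}; new: +{c}
  S→a C: FOLLOW(C) ⊇ FOLLOW(S) ⊇ {$,c}; new: +{$,c}
  FOLLOW(S)={$,c}  FOLLOW(A)={$,a,c}  FOLLOW(B)={a,c}  FOLLOW(C)={$,c}
round 2: done
  FOLLOW(S)={$,c}  FOLLOW(A)={$,a,c}  FOLLOW(B)={a,c}  FOLLOW(C)={$,c}

FOLLOW(A) = ["$", "a", "c"]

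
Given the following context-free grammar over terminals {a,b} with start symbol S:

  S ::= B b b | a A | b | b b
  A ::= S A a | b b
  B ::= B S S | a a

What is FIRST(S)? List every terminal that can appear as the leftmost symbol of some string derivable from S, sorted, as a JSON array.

Compute FIRST by fixpoint:
pass 1:
  A via A→b b: +{b}
  B via B→a a: +{a}
  S via S→B b b: +{a}
  S via S→b: +{b}
  S: {a,b}  A: {b}  B: {a}
pass 2:
  A via A→S A a: +{a}
  S: {a,b}  A: {a,b}  B: {a}
pass 3: — fixpoint
  S: {a,b}  A: {a,b}  B: {a}

FIRST(S) = ["a", "b"]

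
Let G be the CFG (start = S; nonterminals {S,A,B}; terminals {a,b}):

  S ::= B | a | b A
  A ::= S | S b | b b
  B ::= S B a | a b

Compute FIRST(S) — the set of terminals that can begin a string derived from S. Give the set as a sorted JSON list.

FIRST iteration:
iter 1:
  A via A→b b: +{b}
  B via B→a b: +{a}
  S via S→B: +{a}
  S via S→b A: +{b}
  FIRST(S)={a,b}  FIRST(A)={b}  FIRST(B)={a}
iter 2:
  A via A→S: +{a}
  B via B→S B a: +{b}
  FIRST(S)={a,b}  FIRST(A)={a,b}  FIRST(B)={a,b}
iter 3: — fixpoint
  FIRST(S)={a,b}  FIRST(A)={a,b}  FIRST(B)={a,b}

FIRST(S) = ["a", "b"]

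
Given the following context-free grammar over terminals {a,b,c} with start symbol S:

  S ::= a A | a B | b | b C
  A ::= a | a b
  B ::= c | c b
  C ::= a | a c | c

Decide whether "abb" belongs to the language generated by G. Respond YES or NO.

CNF form of G:
  S -> T0 A | T0 B | T1 C | b
  A -> T0 T1 | a
  B -> T2 T1 | c
  C -> T0 T2 | a | c
  T0 -> a
  T1 -> b
  T2 -> c

Fill CYK table bottom-up:
  T[0,0] 'a' = {A,C,T0}  orig:{A,C}
  T[1,1] 'b' = {S,T1}  orig:{S}
  T[2,2] 'b' = {S,T1}  orig:{S}
  T[0,1] 'ab' = {A}
  T[1,2] 'bb' = ∅
  T[0,2] 'abb' = ∅

S ∉ T[0,2] ⇒ NO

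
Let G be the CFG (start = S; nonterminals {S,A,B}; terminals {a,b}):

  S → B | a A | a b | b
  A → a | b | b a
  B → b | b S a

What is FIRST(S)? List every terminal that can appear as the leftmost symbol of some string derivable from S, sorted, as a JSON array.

FIRST iteration:
iter 1:
  A via A→a: +{a}
  A via A→b: +{b}
  B via B→b: +{b}
  S via S→B: +{b}
  S via S→a A: +{a}
  FIRST(S)={a,b}  FIRST(A)={a,b}  FIRST(B)={b}
iter 2: — fixpoint
  FIRST(S)={a,b}  FIRST(A)={a,b}  FIRST(B)={b}

FIRST(S) = ["a", "b"]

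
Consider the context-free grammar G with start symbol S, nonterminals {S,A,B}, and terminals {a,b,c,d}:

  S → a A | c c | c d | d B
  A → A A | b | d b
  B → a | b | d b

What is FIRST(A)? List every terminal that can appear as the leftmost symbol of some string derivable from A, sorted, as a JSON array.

Compute FIRST by fixpoint:
pass 1:
  A via A→b: +{b}
  A via A→d b: +{d}
  B via B→a: +{a}
  B via B→b: +{b}
  B via B→d b: +{d}
  S via S→a A: +{a}
  S via S→c c: +{c}
  S via S→d B: +{d}
  FIRST[S]={a,c,d}  FIRST[A]={b,d}  FIRST[B]={a,b,d}
pass 2: (no change)
  FIRST[S]={a,c,d}  FIRST[A]={b,d}  FIRST[B]={a,b,d}

FIRST(A) = ["b", "d"]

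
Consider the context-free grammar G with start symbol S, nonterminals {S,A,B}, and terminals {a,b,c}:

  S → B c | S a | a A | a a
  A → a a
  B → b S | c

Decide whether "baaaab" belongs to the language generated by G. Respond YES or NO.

CNF form of G:
  S -> B T2 | S T0 | T0 A | T0 T0
  A -> T0 T0
  B -> T1 S | c
  T0 -> a
  T1 -> b
  T2 -> c

Fill CYK table bottom-up:
  [0..0]={T1}  "b"  orig:{}
  [1..1]={T0}  "a"  orig:{}
  [2..2]={T0}  "a"  orig:{}
  [3..3]={T0}  "a"  orig:{}
  [4..4]={T0}  "a"  orig:{}
  [5..5]={T1}  "b"  orig:{}
  [0..1]=∅  "ba"
  [1..2]={A,S}  "aa"
  [2..3]={A,S}  "aa"
  [3..4]={A,S}  "aa"
  [4..5]=∅  "ab"
  [0..2]={B}  "baa"
  [1..3]={S}  "aaa"
  [2..4]={S}  "aaa"
  [3..5]=∅  "aab"
  [0..3]={B}  "baaa"
  [1..4]={S}  "aaaa"
  [2..5]=∅  "aaab"
  [0..4]={B}  "baaaa"
  [1..5]=∅  "aaaab"
  [0..5]=∅  "baaaab"

S ∉ T[0,5] ⇒ NO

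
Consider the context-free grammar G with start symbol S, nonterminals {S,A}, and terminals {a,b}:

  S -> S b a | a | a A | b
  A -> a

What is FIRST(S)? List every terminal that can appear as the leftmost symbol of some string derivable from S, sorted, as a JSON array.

FIRST iteration:
iter 1:
  A via A→a: +{a}
  S via S→a: +{a}
  S via S→b: +{b}
  FIRST(S)={a,b}  FIRST(A)={a}
iter 2: done
  FIRST(S)={a,b}  FIRST(A)={a}

FIRST(S) = ["a", "b"]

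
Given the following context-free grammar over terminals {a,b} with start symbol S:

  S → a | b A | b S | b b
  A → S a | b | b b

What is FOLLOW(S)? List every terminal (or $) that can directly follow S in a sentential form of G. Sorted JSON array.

Compute FIRST by fixpoint:
pass 1:
  A via A→b: +{b}
  S via S→a: +{a}
  S via S→b A: +{b}
  FIRST(S)={a,b}  FIRST(A)={b}
pass 2:
  A via A→S a: +{a}
  FIRST(S)={a,b}  FIRST(A)={a,b}
pass 3: done
  FIRST(S)={a,b}  FIRST(A)={a,b}

FOLLOW iteration:
FOLLOW(S) := {$}
round 1:
  A→S a: FOLLOW(S) ⊇ FIRST(a) = {a}; new: +{a}
  S→b A: FOLLOW(A) ⊇ FOLLOW(S) ⊇ {$,a}; new: +{$,a}
  S: {$,a}  A: {$,a}
round 2: (stable)
  S: {$,a}  A: {$,a}

FOLLOW(S) = ["$", "a"]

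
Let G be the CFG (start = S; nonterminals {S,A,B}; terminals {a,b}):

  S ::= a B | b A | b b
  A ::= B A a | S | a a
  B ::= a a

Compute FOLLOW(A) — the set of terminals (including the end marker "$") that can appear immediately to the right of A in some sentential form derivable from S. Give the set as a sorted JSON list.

FIRST sets, iterate to fixpoint:
round 1:
  A via A→a a: +{a}
  B via B→a a: +{a}
  S via S→a B: +{a}
  S via S→b A: +{b}
  FIRST(S)={a,b}  FIRST(A)={a}  FIRST(B)={a}
round 2:
  A via A→S: +{b}
  FIRST(S)={a,b}  FIRST(A)={a,b}  FIRST(B)={a}
round 3: done
  FIRST(S)={a,b}  FIRST(A)={a,b}  FIRST(B)={a}

FOLLOW sets:
seed FOLLOW(S) with $
iter 1:
  A→B A a: FOLLOW(B) ⊇ FIRST(A) = {a,b}; new: +{a,b}
  A→B A a: FOLLOW(A) ⊇ FIRST(a) = {a}; new: +{a}
  A→S: FOLLOW(S) ⊇ FOLLOW(A) ⊇ {a}; new: +{a}
  S→a B: FOLLOW(B) ⊇ FOLLOW(S) ⊇ {$,a}; new: +{$}
  S→b A: FOLLOW(A) ⊇ FOLLOW(S) ⊇ {$,a}; new: +{$}
  FOLLOW(S)={$,a}  FOLLOW(A)={$,a}  FOLLOW(B)={$,a,b}
iter 2: (no change)
  FOLLOW(S)={$,a}  FOLLOW(A)={$,a}  FOLLOW(B)={$,a,b}

FOLLOW(A) = ["$", "a"]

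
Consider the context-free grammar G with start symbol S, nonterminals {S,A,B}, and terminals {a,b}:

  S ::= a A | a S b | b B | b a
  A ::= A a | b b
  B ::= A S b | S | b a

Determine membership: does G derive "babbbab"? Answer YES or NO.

Convert to CNF:
  S -> T0 A | T0 X4 | T1 B | T1 T0
  A -> A T0 | T1 T1
  B -> A X2 | T0 A | T0 X3 | T1 B | T1 T0
  T0 -> a
  T1 -> b
  X2 -> S T1
  X3 -> S T1
  X4 -> S T1

CYK table (by increasing span):
  [0..0]={T1}  "b"  orig:{}
  [1..1]={T0}  "a"  orig:{}
  [2..2]={T1}  "b"  orig:{}
  [3..3]={T1}  "b"  orig:{}
  [4..4]={T1}  "b"  orig:{}
  [5..5]={T0}  "a"  orig:{}
  [6..6]={T1}  "b"  orig:{}
  [0..1]={B,S}  "ba"
  [1..2]=∅  "ab"
  [2..3]={A}  "bb"
  [3..4]={A}  "bb"
  [4..5]={B,S}  "ba"
  [5..6]=∅  "ab"
  [0..2]={X2,X3,X4}  "bab"  orig:{}
  [1..3]={B,S}  "abb"
  [2..4]=∅  "bbb"
  [3..5]={A,B,S}  "bba"
  [4..6]={X2,X3,X4}  "bab"  orig:{}
  [0..3]={B,S}  "babb"
  [1..4]={X2,X3,X4}  "abbb"  orig:{}
  [2..5]={B,S}  "bbba"
  [3..6]={X2,X3,X4}  "bbab"  orig:{}
  [0..4]={X2,X3,X4}  "babbb"  orig:{}
  [1..5]=∅  "abbba"
  [2..6]={B,X2,X3,X4}  "bbbab"  orig:{B}
  [0..5]=∅  "babbba"
  [1..6]={B,S}  "abbbab"
  [0..6]={B,S}  "babbbab"

S ∈ T[0,6] ⇒ YES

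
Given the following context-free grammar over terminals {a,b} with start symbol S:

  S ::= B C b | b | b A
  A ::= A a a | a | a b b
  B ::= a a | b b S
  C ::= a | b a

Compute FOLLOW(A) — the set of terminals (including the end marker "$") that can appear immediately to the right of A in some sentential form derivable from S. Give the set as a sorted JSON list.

FIRST sets, iterate to fixpoint:
iter 1:
  A via A→a: +{a}
  B via B→a a: +{a}
  B via B→b b S: +{b}
  C via C→a: +{a}
  C via C→b a: +{b}
  S via S→B C b: +{a,b}
  FIRST(S)={a,b}  FIRST(A)={a}  FIRST(B)={a,b}  FIRST(C)={a,b}
iter 2: (stable)
  FIRST(S)={a,b}  FIRST(A)={a}  FIRST(B)={a,b}  FIRST(C)={a,b}

Compute FOLLOW by fixpoint:
initialize: $ ∈ FOLLOW(S)
[1]
  A→A a a: FOLLOW(A) ⊇ FIRST(a) = {a}; new: +{a}
  S→B C b: FOLLOW(B) ⊇ FIRST(C) = {a,b}; new: +{a,b}
  S→B C b: FOLLOW(C) ⊇ FIRST(b) = {b}; new: +{b}
  S→b A: FOLLOW(A) ⊇ FOLLOW(S) ⊇ {$}; new: +{$}
  FOLLOW[S]={$}  FOLLOW[A]={$,a}  FOLLOW[B]={a,b}  FOLLOW[C]={b}
[2]
  B→b b S: FOLLOW(S) ⊇ FOLLOW(B) ⊇ {a,b}; new: +{a,b}
  S→b A: FOLLOW(A) ⊇ FOLLOW(S) ⊇ {$,a,b}; new: +{b}
  FOLLOW[S]={$,a,b}  FOLLOW[A]={$,a,b}  FOLLOW[B]={a,b}  FOLLOW[C]={b}
[3] (stable)
  FOLLOW[S]={$,a,b}  FOLLOW[A]={$,a,b}  FOLLOW[B]={a,b}  FOLLOW[C]={b}

FOLLOW(A) = ["$", "a", "b"]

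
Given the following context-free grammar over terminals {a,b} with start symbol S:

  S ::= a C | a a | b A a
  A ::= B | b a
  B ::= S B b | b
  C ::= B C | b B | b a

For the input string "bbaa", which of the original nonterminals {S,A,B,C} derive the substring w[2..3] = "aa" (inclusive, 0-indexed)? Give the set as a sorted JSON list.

CNF form of G:
  S -> T0 X4 | T1 C | T1 T1
  A -> S X2 | T0 T1 | b
  B -> S X3 | b
  C -> B C | T0 B | T0 T1
  T0 -> b
  T1 -> a
  X2 -> B T0
  X3 -> B T0
  X4 -> A T1

Fill CYK table bottom-up, restricted to cells inside w[2..3]:
  [2..2]={T1}  "a"  orig:{}
  [3..3]={T1}  "a"  orig:{}
  [2..3]={S}  "aa"

Original NTs in T[2,3] deriving "aa": ["S"]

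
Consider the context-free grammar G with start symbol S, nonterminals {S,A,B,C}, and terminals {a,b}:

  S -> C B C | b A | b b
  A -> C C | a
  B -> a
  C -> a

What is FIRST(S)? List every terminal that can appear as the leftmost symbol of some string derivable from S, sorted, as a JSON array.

Compute FIRST by fixpoint:
pass 1:
  A via A→a: +{a}
  B via B→a: +{a}
  C via C→a: +{a}
  S via S→C B C: +{a}
  S via S→b A: +{b}
  FIRST(S)={a,b}  FIRST(A)={a}  FIRST(B)={a}  FIRST(C)={a}
pass 2: done
  FIRST(S)={a,b}  FIRST(A)={a}  FIRST(B)={a}  FIRST(C)={a}

FIRST(S) = ["a", "b"]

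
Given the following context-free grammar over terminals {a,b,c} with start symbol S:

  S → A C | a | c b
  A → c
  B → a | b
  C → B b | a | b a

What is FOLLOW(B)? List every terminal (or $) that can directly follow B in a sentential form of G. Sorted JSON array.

FIRST iteration:
[1]
  A via A→c: +{c}
  B via B→a: +{a}
  B via B→b: +{b}
  C via C→B b: +{a,b}
  S via S→A C: +{c}
  S via S→a: +{a}
  FIRST[S]={a,c}  FIRST[A]={c}  FIRST[B]={a,b}  FIRST[C]={a,b}
[2] — fixpoint
  FIRST[S]={a,c}  FIRST[A]={c}  FIRST[B]={a,b}  FIRST[C]={a,b}

FOLLOW sets:
initialize: $ ∈ FOLLOW(S)
iter 1:
  C→B b: FOLLOW(B) ⊇ FIRST(b) = {b}; new: +{b}
  S→A C: FOLLOW(A) ⊇ FIRST(C) = {a,b}; new: +{a,b}
  S→A C: FOLLOW(C) ⊇ FOLLOW(S) ⊇ {$}; new: +{$}
  S: {$}  A: {a,b}  B: {b}  C: {$}
iter 2: — fixpoint
  S: {$}  A: {a,b}  B: {b}  C: {$}

FOLLOW(B) = ["b"]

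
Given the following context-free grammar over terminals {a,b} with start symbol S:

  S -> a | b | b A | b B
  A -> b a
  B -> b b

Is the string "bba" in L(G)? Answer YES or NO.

Convert to CNF:
  S -> T0 A | T0 B | a | b
  A -> T0 T1
  B -> T0 T0
  T0 -> b
  T1 -> a

CYK fill:
  T[0,0] 'b' = {S,T0}  orig:{S}
  T[1,1] 'b' = {S,T0}  orig:{S}
  T[2,2] 'a' = {S,T1}  orig:{S}
  T[0,1] 'bb' = {B}
  T[1,2] 'ba' = {A}
  T[0,2] 'bba' = {S}

S ∈ T[0,2] ⇒ YES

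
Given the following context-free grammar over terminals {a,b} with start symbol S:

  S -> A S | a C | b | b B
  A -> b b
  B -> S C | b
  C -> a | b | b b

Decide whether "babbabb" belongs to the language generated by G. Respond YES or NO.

Convert to CNF:
  S -> A S | T0 B | T1 C | b
  A -> T0 T0
  B -> S C | b
  C -> T0 T0 | a | b
  T0 -> b
  T1 -> a

Fill CYK table bottom-up:
  cell(0,0) b: {B,C,S,T0}  orig:{B,C,S}
  cell(1,1) a: {C,T1}  orig:{C}
  cell(2,2) b: {B,C,S,T0}  orig:{B,C,S}
  cell(3,3) b: {B,C,S,T0}  orig:{B,C,S}
  cell(4,4) a: {C,T1}  orig:{C}
  cell(5,5) b: {B,C,S,T0}  orig:{B,C,S}
  cell(6,6) b: {B,C,S,T0}  orig:{B,C,S}
  cell(0,1) ba: {B}
  cell(1,2) ab: {S}
  cell(2,3) bb: {A,B,C,S}
  cell(3,4) ba: {B}
  cell(4,5) ab: {S}
  cell(5,6) bb: {A,B,C,S}
  cell(0,2) bab: ∅
  cell(1,3) abb: {B,S}
  cell(2,4) bba: {B,S}
  cell(3,5) bab: ∅
  cell(4,6) abb: {B,S}
  cell(0,3) babb: {S}
  cell(1,4) abba: {B}
  cell(2,5) bbab: {B,S}
  cell(3,6) babb: {S}
  cell(0,4) babba: {B,S}
  cell(1,5) abbab: ∅
  cell(2,6) bbabb: {B,S}
  cell(0,5) babbab: {B}
  cell(1,6) abbabb: ∅
  cell(0,6) babbabb: {B}

S ∉ T[0,6] ⇒ NO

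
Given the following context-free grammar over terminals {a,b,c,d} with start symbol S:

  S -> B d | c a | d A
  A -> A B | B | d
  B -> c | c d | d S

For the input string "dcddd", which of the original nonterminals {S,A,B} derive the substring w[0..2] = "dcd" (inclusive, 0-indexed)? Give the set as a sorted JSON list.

CNF form of G:
  S -> B T1 | T0 T2 | T1 A
  A -> A B | T0 T1 | T1 S | c | d
  B -> T0 T1 | T1 S | c
  T0 -> c
  T1 -> d
  T2 -> a

CYK fill — only the sub-triangle for w[0..2]:
  [0..0]={A,T1}  "d"  orig:{A}
  [1..1]={A,B,T0}  "c"  orig:{A,B}
  [2..2]={A,T1}  "d"  orig:{A}
  [0..1]={A,S}  "dc"
  [1..2]={A,B,S}  "cd"
  [0..2]={A,B,S}  "dcd"

Original NTs in T[0,2] deriving "dcd": ["A", "B", "S"]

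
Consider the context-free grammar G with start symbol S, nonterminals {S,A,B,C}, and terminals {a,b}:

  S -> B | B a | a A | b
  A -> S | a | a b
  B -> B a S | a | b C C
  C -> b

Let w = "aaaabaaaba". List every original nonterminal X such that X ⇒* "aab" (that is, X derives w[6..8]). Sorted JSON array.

Convert to CNF:
  S -> B T0 | B X6 | T0 A | T1 X7 | a | b
  A -> B T0 | B X2 | T0 A | T0 T1 | T1 X3 | a | b
  B -> B X4 | T1 X5 | a
  C -> b
  T0 -> a
  T1 -> b
  X2 -> T0 S
  X3 -> C C
  X4 -> T0 S
  X5 -> C C
  X6 -> T0 S
  X7 -> C C

CYK table (by increasing span), restricted to cells inside w[6..8]:
  T[6,6] 'a' = {A,B,S,T0}  orig:{A,B,S}
  T[7,7] 'a' = {A,B,S,T0}  orig:{A,B,S}
  T[8,8] 'b' = {A,C,S,T1}  orig:{A,C,S}
  T[6,7] 'aa' = {A,S,X2,X4,X6}  orig:{A,S}
  T[7,8] 'ab' = {A,S,X2,X4,X6}  orig:{A,S}
  T[6,8] 'aab' = {A,B,S,X2,X4,X6}  orig:{A,B,S}

Original NTs in T[6,8] deriving "aab": ["A", "B", "S"]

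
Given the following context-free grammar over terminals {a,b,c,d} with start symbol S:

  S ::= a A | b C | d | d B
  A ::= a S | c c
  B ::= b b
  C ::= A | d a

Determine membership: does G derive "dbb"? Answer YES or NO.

CNF form of G:
  S -> T0 A | T2 C | T3 B | d
  A -> T0 S | T1 T1
  B -> T2 T2
  C -> T0 S | T1 T1 | T3 T0
  T0 -> a
  T1 -> c
  T2 -> b
  T3 -> d

CYK fill:
  [0..0]={S,T3}  "d"  orig:{S}
  [1..1]={T2}  "b"  orig:{}
  [2..2]={T2}  "b"  orig:{}
  [0..1]=∅  "db"
  [1..2]={B}  "bb"
  [0..2]={S}  "dbb"

S ∈ T[0,2] ⇒ YES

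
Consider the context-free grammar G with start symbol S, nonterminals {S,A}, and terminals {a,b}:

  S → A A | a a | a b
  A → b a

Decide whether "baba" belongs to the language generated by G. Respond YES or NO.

CNF form of G:
  S -> A A | T1 T0 | T1 T1
  A -> T0 T1
  T0 -> b
  T1 -> a

CYK table (by increasing span):
  cell(0,0) b: {T0}  orig:{}
  cell(1,1) a: {T1}  orig:{}
  cell(2,2) b: {T0}  orig:{}
  cell(3,3) a: {T1}  orig:{}
  cell(0,1) ba: {A}
  cell(1,2) ab: {S}
  cell(2,3) ba: {A}
  cell(0,2) bab: ∅
  cell(1,3) aba: ∅
  cell(0,3) baba: {S}

S ∈ T[0,3] ⇒ YES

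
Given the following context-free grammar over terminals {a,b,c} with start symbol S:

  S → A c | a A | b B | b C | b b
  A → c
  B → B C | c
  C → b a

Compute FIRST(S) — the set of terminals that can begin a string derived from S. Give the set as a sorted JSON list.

FIRST iteration:
[1]
  A via A→c: +{c}
  B via B→c: +{c}
  C via C→b a: +{b}
  S via S→A c: +{c}
  S via S→a A: +{a}
  S via S→b B: +{b}
  S: {a,b,c}  A: {c}  B: {c}  C: {b}
[2] (no change)
  S: {a,b,c}  A: {c}  B: {c}  C: {b}

FIRST(S) = ["a", "b", "c"]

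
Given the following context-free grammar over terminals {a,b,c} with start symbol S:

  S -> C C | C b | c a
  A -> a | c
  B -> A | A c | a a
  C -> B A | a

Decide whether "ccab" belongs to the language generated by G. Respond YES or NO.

Convert to CNF:
  S -> C C | C T2 | T0 T1
  A -> a | c
  B -> A T0 | T1 T1 | a | c
  C -> B A | a
  T0 -> c
  T1 -> a
  T2 -> b

CYK fill:
  [0..0]={A,B,T0}  "c"  orig:{A,B}
  [1..1]={A,B,T0}  "c"  orig:{A,B}
  [2..2]={A,B,C,T1}  "a"  orig:{A,B,C}
  [3..3]={T2}  "b"  orig:{}
  [0..1]={B,C}  "cc"
  [1..2]={C,S}  "ca"
  [2..3]={S}  "ab"
  [0..2]={C,S}  "cca"
  [1..3]={S}  "cab"
  [0..3]={S}  "ccab"

S ∈ T[0,3] ⇒ YES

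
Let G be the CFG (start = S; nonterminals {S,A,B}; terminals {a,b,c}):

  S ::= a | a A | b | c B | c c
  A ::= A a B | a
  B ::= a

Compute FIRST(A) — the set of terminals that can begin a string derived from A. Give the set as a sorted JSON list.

FIRST sets, iterate to fixpoint:
[1]
  A via A→a: +{a}
  B via B→a: +{a}
  S via S→a: +{a}
  S via S→b: +{b}
  S via S→c B: +{c}
  FIRST[S]={a,b,c}  FIRST[A]={a}  FIRST[B]={a}
[2] done
  FIRST[S]={a,b,c}  FIRST[A]={a}  FIRST[B]={a}

FIRST(A) = ["a"]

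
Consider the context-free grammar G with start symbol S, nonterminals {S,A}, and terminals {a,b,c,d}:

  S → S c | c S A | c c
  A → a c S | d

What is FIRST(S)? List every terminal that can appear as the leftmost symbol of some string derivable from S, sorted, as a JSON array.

FIRST sets, iterate to fixpoint:
pass 1:
  A via A→a c S: +{a}
  A via A→d: +{d}
  S via S→c S A: +{c}
  S: {c}  A: {a,d}
pass 2: (stable)
  S: {c}  A: {a,d}

FIRST(S) = ["c"]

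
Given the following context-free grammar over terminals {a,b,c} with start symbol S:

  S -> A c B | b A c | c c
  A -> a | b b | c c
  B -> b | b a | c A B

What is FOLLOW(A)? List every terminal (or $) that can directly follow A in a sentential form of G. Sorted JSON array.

FIRST sets, iterate to fixpoint:
[1]
  A via A→a: +{a}
  A via A→b b: +{b}
  A via A→c c: +{c}
  B via B→b: +{b}
  B via B→c A B: +{c}
  S via S→A c B: +{a,b,c}
  S: {a,b,c}  A: {a,b,c}  B: {b,c}
[2] done
  S: {a,b,c}  A: {a,b,c}  B: {b,c}

FOLLOW iteration:
FOLLOW(S) := {$}
[1]
  B→c A B: FOLLOW(A) ⊇ FIRST(B) = {b,c}; new: +{b,c}
  S→A c B: FOLLOW(B) ⊇ FOLLOW(S) ⊇ {$}; new: +{$}
  S: {$}  A: {b,c}  B: {$}
[2] — fixpoint
  S: {$}  A: {b,c}  B: {$}

FOLLOW(A) = ["b", "c"]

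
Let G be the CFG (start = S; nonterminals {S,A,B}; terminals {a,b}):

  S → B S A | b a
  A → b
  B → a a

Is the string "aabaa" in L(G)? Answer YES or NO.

CNF form of G:
  S -> B X2 | T1 T0
  A -> b
  B -> T0 T0
  T0 -> a
  T1 -> b
  X2 -> S A

CYK fill:
  cell(0,0) a: {T0}  orig:{}
  cell(1,1) a: {T0}  orig:{}
  cell(2,2) b: {A,T1}  orig:{A}
  cell(3,3) a: {T0}  orig:{}
  cell(4,4) a: {T0}  orig:{}
  cell(0,1) aa: {B}
  cell(1,2) ab: ∅
  cell(2,3) ba: {S}
  cell(3,4) aa: {B}
  cell(0,2) aab: ∅
  cell(1,3) aba: ∅
  cell(2,4) baa: ∅
  cell(0,3) aaba: ∅
  cell(1,4) abaa: ∅
  cell(0,4) aabaa: ∅

S ∉ T[0,4] ⇒ NO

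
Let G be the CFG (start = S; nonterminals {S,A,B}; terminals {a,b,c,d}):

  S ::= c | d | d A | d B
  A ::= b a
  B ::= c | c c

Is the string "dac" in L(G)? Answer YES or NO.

CNF form of G:
  S -> T3 A | T3 B | c | d
  A -> T0 T1
  B -> T2 T2 | c
  T0 -> b
  T1 -> a
  T2 -> c
  T3 -> d

Fill CYK table bottom-up:
  T[0,0] 'd' = {S,T3}  orig:{S}
  T[1,1] 'a' = {T1}  orig:{}
  T[2,2] 'c' = {B,S,T2}  orig:{B,S}
  T[0,1] 'da' = ∅
  T[1,2] 'ac' = ∅
  T[0,2] 'dac' = ∅

S ∉ T[0,2] ⇒ NO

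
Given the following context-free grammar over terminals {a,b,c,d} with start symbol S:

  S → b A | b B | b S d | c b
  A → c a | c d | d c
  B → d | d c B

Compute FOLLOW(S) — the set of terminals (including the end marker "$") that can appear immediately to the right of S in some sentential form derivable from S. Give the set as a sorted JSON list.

FIRST iteration:
iter 1:
  A via A→c a: +{c}
  A via A→d c: +{d}
  B via B→d: +{d}
  S via S→b A: +{b}
  S via S→c b: +{c}
  S: {b,c}  A: {c,d}  B: {d}
iter 2: (no change)
  S: {b,c}  A: {c,d}  B: {d}

FOLLOW sets:
initialize: $ ∈ FOLLOW(S)
[1]
  S→b A: FOLLOW(A) ⊇ FOLLOW(S) ⊇ {$}; new: +{$}
  S→b B: FOLLOW(B) ⊇ FOLLOW(S) ⊇ {$}; new: +{$}
  S→b S d: FOLLOW(S) ⊇ FIRST(d) = {d}; new: +{d}
  FOLLOW(S)={$,d}  FOLLOW(A)={$}  FOLLOW(B)={$}
[2]
  S→b A: FOLLOW(A) ⊇ FOLLOW(S) ⊇ {$,d}; new: +{d}
  S→b B: FOLLOW(B) ⊇ FOLLOW(S) ⊇ {$,d}; new: +{d}
  FOLLOW(S)={$,d}  FOLLOW(A)={$,d}  FOLLOW(B)={$,d}
[3] — fixpoint
  FOLLOW(S)={$,d}  FOLLOW(A)={$,d}  FOLLOW(B)={$,d}

FOLLOW(S) = ["$", "d"]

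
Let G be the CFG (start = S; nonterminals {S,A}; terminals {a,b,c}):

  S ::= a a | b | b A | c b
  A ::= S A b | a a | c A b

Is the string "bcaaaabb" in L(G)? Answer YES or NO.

CNF form of G:
  S -> T0 A | T1 T1 | T2 T0 | b
  A -> S X3 | T1 T1 | T2 X4
  T0 -> b
  T1 -> a
  T2 -> c
  X3 -> A T0
  X4 -> A T0

Fill CYK table bottom-up:
  cell(0,0) b: {S,T0}  orig:{S}
  cell(1,1) c: {T2}  orig:{}
  cell(2,2) a: {T1}  orig:{}
  cell(3,3) a: {T1}  orig:{}
  cell(4,4) a: {T1}  orig:{}
  cell(5,5) a: {T1}  orig:{}
  cell(6,6) b: {S,T0}  orig:{S}
  cell(7,7) b: {S,T0}  orig:{S}
  cell(0,1) bc: ∅
  cell(1,2) ca: ∅
  cell(2,3) aa: {A,S}
  cell(3,4) aa: {A,S}
  cell(4,5) aa: {A,S}
  cell(5,6) ab: ∅
  cell(6,7) bb: ∅
  cell(0,2) bca: ∅
  cell(1,3) caa: ∅
  cell(2,4) aaa: ∅
  cell(3,5) aaa: ∅
  cell(4,6) aab: {X3,X4}  orig:{}
  cell(5,7) abb: ∅
  cell(0,3) bcaa: ∅
  cell(1,4) caaa: ∅
  cell(2,5) aaaa: ∅
  cell(3,6) aaab: ∅
  cell(4,7) aabb: ∅
  cell(0,4) bcaaa: ∅
  cell(1,5) caaaa: ∅
  cell(2,6) aaaab: {A}
  cell(3,7) aaabb: ∅
  cell(0,5) bcaaaa: ∅
  cell(1,6) caaaab: ∅
  cell(2,7) aaaabb: {X3,X4}  orig:{}
  cell(0,6) bcaaaab: ∅
  cell(1,7) caaaabb: {A}
  cell(0,7) bcaaaabb: {S}

S ∈ T[0,7] ⇒ YES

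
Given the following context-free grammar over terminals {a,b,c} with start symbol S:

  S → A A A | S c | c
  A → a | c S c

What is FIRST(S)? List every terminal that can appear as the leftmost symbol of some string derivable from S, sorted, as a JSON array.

FIRST sets, iterate to fixpoint:
iter 1:
  A via A→a: +{a}
  A via A→c S c: +{c}
  S via S→A A A: +{a,c}
  FIRST[S]={a,c}  FIRST[A]={a,c}
iter 2: done
  FIRST[S]={a,c}  FIRST[A]={a,c}

FIRST(S) = ["a", "c"]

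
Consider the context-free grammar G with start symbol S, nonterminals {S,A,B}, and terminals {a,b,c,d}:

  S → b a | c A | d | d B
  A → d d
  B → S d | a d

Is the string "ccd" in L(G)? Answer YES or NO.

Convert to CNF:
  S -> T0 B | T2 T1 | T3 A | d
  A -> T0 T0
  B -> S T0 | T1 T0
  T0 -> d
  T1 -> a
  T2 -> b
  T3 -> c

CYK table (by increasing span):
  [0..0]={T3}  "c"  orig:{}
  [1..1]={T3}  "c"  orig:{}
  [2..2]={S,T0}  "d"  orig:{S}
  [0..1]=∅  "cc"
  [1..2]=∅  "cd"
  [0..2]=∅  "ccd"

S ∉ T[0,2] ⇒ NO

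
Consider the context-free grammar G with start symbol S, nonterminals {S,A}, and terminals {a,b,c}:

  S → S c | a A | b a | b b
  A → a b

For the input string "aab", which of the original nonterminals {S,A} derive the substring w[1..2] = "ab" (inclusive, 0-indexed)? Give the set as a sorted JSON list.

Convert to CNF:
  S -> S T2 | T0 A | T1 T0 | T1 T1
  A -> T0 T1
  T0 -> a
  T1 -> b
  T2 -> c

Fill CYK table bottom-up — only the sub-triangle for w[1..2]:
  T[1,1] 'a' = {T0}  orig:{}
  T[2,2] 'b' = {T1}  orig:{}
  T[1,2] 'ab' = {A}

Original NTs in T[1,2] deriving "ab": ["A"]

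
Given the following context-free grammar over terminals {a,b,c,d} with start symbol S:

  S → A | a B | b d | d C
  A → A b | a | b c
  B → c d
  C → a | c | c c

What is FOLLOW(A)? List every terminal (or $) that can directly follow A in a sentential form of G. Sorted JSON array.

FIRST iteration:
pass 1:
  A via A→a: +{a}
  A via A→b c: +{b}
  B via B→c d: +{c}
  C via C→a: +{a}
  C via C→c: +{c}
  S via S→A: +{a,b}
  S via S→d C: +{d}
  FIRST(S)={a,b,d}  FIRST(A)={a,b}  FIRST(B)={c}  FIRST(C)={a,c}
pass 2: (no change)
  FIRST(S)={a,b,d}  FIRST(A)={a,b}  FIRST(B)={c}  FIRST(C)={a,c}

FOLLOW sets:
seed FOLLOW(S) with $
pass 1:
  A→A b: FOLLOW(A) ⊇ FIRST(b) = {b}; new: +{b}
  S→A: FOLLOW(A) ⊇ FOLLOW(S) ⊇ {$}; new: +{$}
  S→a B: FOLLOW(B) ⊇ FOLLOW(S) ⊇ {$}; new: +{$}
  S→d C: FOLLOW(C) ⊇ FOLLOW(S) ⊇ {$}; new: +{$}
  FOLLOW(S)={$}  FOLLOW(A)={$,b}  FOLLOW(B)={$}  FOLLOW(C)={$}
pass 2: done
  FOLLOW(S)={$}  FOLLOW(A)={$,b}  FOLLOW(B)={$}  FOLLOW(C)={$}

FOLLOW(A) = ["$", "b"]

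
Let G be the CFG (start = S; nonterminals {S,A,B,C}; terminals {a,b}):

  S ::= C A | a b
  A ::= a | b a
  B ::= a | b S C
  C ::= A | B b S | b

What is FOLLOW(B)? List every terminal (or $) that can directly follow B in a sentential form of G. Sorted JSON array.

Compute FIRST by fixpoint:
pass 1:
  A via A→a: +{a}
  A via A→b a: +{b}
  B via B→a: +{a}
  B via B→b S C: +{b}
  C via C→A: +{a,b}
  S via S→C A: +{a,b}
  FIRST[S]={a,b}  FIRST[A]={a,b}  FIRST[B]={a,b}  FIRST[C]={a,b}
pass 2: (stable)
  FIRST[S]={a,b}  FIRST[A]={a,b}  FIRST[B]={a,b}  FIRST[C]={a,b}

FOLLOW iteration:
FOLLOW(S) := {$}
round 1:
  B→b S C: FOLLOW(S) ⊇ FIRST(C) = {a,b}; new: +{a,b}
  C→B b S: FOLLOW(B) ⊇ FIRST(b) = {b}; new: +{b}
  S→C A: FOLLOW(C) ⊇ FIRST(A) = {a,b}; new: +{a,b}
  S→C A: FOLLOW(A) ⊇ FOLLOW(S) ⊇ {$,a,b}; new: +{$,a,b}
  FOLLOW[S]={$,a,b}  FOLLOW[A]={$,a,b}  FOLLOW[B]={b}  FOLLOW[C]={a,b}
round 2: — fixpoint
  FOLLOW[S]={$,a,b}  FOLLOW[A]={$,a,b}  FOLLOW[B]={b}  FOLLOW[C]={a,b}

FOLLOW(B) = ["b"]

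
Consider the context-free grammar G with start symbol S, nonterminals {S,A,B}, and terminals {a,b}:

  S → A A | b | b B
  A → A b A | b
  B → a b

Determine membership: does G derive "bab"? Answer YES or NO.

Convert to CNF:
  S -> A A | T0 B | b
  A -> A X2 | b
  B -> T1 T0
  T0 -> b
  T1 -> a
  X2 -> T0 A

Fill CYK table bottom-up:
  [0..0]={A,S,T0}  "b"  orig:{A,S}
  [1..1]={T1}  "a"  orig:{}
  [2..2]={A,S,T0}  "b"  orig:{A,S}
  [0..1]=∅  "ba"
  [1..2]={B}  "ab"
  [0..2]={S}  "bab"

S ∈ T[0,2] ⇒ YES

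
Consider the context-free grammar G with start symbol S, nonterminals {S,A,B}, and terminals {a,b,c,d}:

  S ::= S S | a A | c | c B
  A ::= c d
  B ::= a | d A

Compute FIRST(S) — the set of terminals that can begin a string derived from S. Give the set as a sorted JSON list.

Compute FIRST by fixpoint:
round 1:
  A via A→c d: +{c}
  B via B→a: +{a}
  B via B→d A: +{d}
  S via S→a A: +{a}
  S via S→c: +{c}
  FIRST[S]={a,c}  FIRST[A]={c}  FIRST[B]={a,d}
round 2: (no change)
  FIRST[S]={a,c}  FIRST[A]={c}  FIRST[B]={a,d}

FIRST(S) = ["a", "c"]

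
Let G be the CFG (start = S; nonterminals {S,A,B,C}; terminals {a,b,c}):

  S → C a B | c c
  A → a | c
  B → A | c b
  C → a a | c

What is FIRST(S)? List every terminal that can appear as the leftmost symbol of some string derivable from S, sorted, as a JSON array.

Compute FIRST by fixpoint:
pass 1:
  A via A→a: +{a}
  A via A→c: +{c}
  B via B→A: +{a,c}
  C via C→a a: +{a}
  C via C→c: +{c}
  S via S→C a B: +{a,c}
  S: {a,c}  A: {a,c}  B: {a,c}  C: {a,c}
pass 2: — fixpoint
  S: {a,c}  A: {a,c}  B: {a,c}  C: {a,c}

FIRST(S) = ["a", "c"]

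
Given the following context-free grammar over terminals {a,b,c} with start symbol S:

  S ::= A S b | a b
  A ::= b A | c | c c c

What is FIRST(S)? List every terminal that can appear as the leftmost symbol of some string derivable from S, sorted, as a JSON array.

FIRST iteration:
[1]
  A via A→b A: +{b}
  A via A→c: +{c}
  S via S→A S b: +{b,c}
  S via S→a b: +{a}
  S: {a,b,c}  A: {b,c}
[2] (stable)
  S: {a,b,c}  A: {b,c}

FIRST(S) = ["a", "b", "c"]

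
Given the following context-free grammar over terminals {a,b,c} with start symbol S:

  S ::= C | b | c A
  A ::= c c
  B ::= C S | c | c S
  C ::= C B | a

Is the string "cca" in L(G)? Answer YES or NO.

CNF form of G:
  S -> C B | T0 A | a | b
  A -> T0 T0
  B -> C S | T0 S | c
  C -> C B | a
  T0 -> c

CYK table (by increasing span):
  T[0,0] 'c' = {B,T0}  orig:{B}
  T[1,1] 'c' = {B,T0}  orig:{B}
  T[2,2] 'a' = {C,S}
  T[0,1] 'cc' = {A}
  T[1,2] 'ca' = {B}
  T[0,2] 'cca' = ∅

S ∉ T[0,2] ⇒ NO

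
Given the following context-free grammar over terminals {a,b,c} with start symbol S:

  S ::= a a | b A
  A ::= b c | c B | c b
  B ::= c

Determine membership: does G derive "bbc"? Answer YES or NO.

Convert to CNF:
  S -> T0 A | T2 T2
  A -> T0 T1 | T1 B | T1 T0
  B -> c
  T0 -> b
  T1 -> c
  T2 -> a

Fill CYK table bottom-up:
  cell(0,0) b: {T0}  orig:{}
  cell(1,1) b: {T0}  orig:{}
  cell(2,2) c: {B,T1}  orig:{B}
  cell(0,1) bb: ∅
  cell(1,2) bc: {A}
  cell(0,2) bbc: {S}

S ∈ T[0,2] ⇒ YES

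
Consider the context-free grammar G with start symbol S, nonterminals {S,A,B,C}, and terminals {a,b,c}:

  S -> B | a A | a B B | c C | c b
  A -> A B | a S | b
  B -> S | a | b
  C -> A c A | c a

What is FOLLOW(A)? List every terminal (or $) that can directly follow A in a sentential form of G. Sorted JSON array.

FIRST sets, iterate to fixpoint:
round 1:
  A via A→a S: +{a}
  A via A→b: +{b}
  B via B→a: +{a}
  B via B→b: +{b}
  C via C→A c A: +{a,b}
  C via C→c a: +{c}
  S via S→B: +{a,b}
  S via S→c C: +{c}
  FIRST[S]={a,b,c}  FIRST[A]={a,b}  FIRST[B]={a,b}  FIRST[C]={a,b,c}
round 2:
  B via B→S: +{c}
  FIRST[S]={a,b,c}  FIRST[A]={a,b}  FIRST[B]={a,b,c}  FIRST[C]={a,b,c}
round 3: — fixpoint
  FIRST[S]={a,b,c}  FIRST[A]={a,b}  FIRST[B]={a,b,c}  FIRST[C]={a,b,c}

Compute FOLLOW by fixpoint:
initialize: $ ∈ FOLLOW(S)
round 1:
  A→A B: FOLLOW(A) ⊇ FIRST(B) = {a,b,c}; new: +{a,b,c}
  A→A B: FOLLOW(B) ⊇ FOLLOW(A) ⊇ {a,b,c}; new: +{a,b,c}
  A→a S: FOLLOW(S) ⊇ FOLLOW(A) ⊇ {a,b,c}; new: +{a,b,c}
  S→B: FOLLOW(B) ⊇ FOLLOW(S) ⊇ {$,a,b,c}; new: +{$}
  S→a A: FOLLOW(A) ⊇ FOLLOW(S) ⊇ {$,a,b,c}; new: +{$}
  S→c C: FOLLOW(C) ⊇ FOLLOW(S) ⊇ {$,a,b,c}; new: +{$,a,b,c}
  FOLLOW[S]={$,a,b,c}  FOLLOW[A]={$,a,b,c}  FOLLOW[B]={$,a,b,c}  FOLLOW[C]={$,a,b,c}
round 2: (stable)
  FOLLOW[S]={$,a,b,c}  FOLLOW[A]={$,a,b,c}  FOLLOW[B]={$,a,b,c}  FOLLOW[C]={$,a,b,c}

FOLLOW(A) = ["$", "a", "b", "c"]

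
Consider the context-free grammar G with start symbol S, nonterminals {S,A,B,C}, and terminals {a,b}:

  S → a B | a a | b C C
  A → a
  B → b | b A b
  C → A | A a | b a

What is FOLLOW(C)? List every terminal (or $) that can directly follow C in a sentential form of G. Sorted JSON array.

Compute FIRST by fixpoint:
pass 1:
  A via A→a: +{a}
  B via B→b: +{b}
  C via C→A: +{a}
  C via C→b a: +{b}
  S via S→a B: +{a}
  S via S→b C C: +{b}
  FIRST(S)={a,b}  FIRST(A)={a}  FIRST(B)={b}  FIRST(C)={a,b}
pass 2: (stable)
  FIRST(S)={a,b}  FIRST(A)={a}  FIRST(B)={b}  FIRST(C)={a,b}

Compute FOLLOW by fixpoint:
seed FOLLOW(S) with $
iter 1:
  B→b A b: FOLLOW(A) ⊇ FIRST(b) = {b}; new: +{b}
  C→A a: FOLLOW(A) ⊇ FIRST(a) = {a}; new: +{a}
  S→a B: FOLLOW(B) ⊇ FOLLOW(S) ⊇ {$}; new: +{$}
  S→b C C: FOLLOW(C) ⊇ FIRST(C) = {a,b}; new: +{a,b}
  S→b C C: FOLLOW(C) ⊇ FOLLOW(S) ⊇ {$}; new: +{$}
  FOLLOW(S)={$}  FOLLOW(A)={a,b}  FOLLOW(B)={$}  FOLLOW(C)={$,a,b}
iter 2:
  C→A: FOLLOW(A) ⊇ FOLLOW(C) ⊇ {$,a,b}; new: +{$}
  FOLLOW(S)={$}  FOLLOW(A)={$,a,b}  FOLLOW(B)={$}  FOLLOW(C)={$,a,b}
iter 3: (no change)
  FOLLOW(S)={$}  FOLLOW(A)={$,a,b}  FOLLOW(B)={$}  FOLLOW(C)={$,a,b}

FOLLOW(C) = ["$", "a", "b"]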